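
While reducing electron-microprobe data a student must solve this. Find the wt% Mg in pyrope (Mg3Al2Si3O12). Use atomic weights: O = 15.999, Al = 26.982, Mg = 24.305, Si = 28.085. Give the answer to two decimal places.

M(Mg3Al2Si3O12) = 403.122 g/mol.
Mg contributes 3 × 24.305 = 72.915 g per mole.
72.915/403.122 = 0.1809 → 18.09%.

18.09 weight percent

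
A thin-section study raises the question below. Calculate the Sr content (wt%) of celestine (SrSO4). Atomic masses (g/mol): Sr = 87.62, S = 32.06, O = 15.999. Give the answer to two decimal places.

M(SrSO4) = 183.676 g/mol.
Sr contributes 1 × 87.62 = 87.620 g per mole.
87.620/183.676 = 0.4770 → 47.70%.

47.70 wt%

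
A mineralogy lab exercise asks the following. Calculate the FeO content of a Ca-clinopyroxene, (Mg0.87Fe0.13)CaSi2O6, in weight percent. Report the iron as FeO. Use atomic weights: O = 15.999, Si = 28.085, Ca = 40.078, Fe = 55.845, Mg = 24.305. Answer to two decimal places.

Molar mass of (Mg0.87Fe0.13)CaSi2O6 = 0.87*24.305 + 0.13*55.845 + 1*40.078 + 2*28.085 + 6*15.999 = 220.647 g/mol.
Each formula unit contains 0.13 Fe, equivalent to 0.13/1 = 0.1300 mol FeO.
M(FeO) = 1×55.845 + 1×15.999 = 71.844 g/mol.
Mass of FeO per formula unit = 0.1300 × 71.844 = 9.340 g.
FeO wt% = 9.340 / 220.647 × 100 = 4.23%.

4.23 wt%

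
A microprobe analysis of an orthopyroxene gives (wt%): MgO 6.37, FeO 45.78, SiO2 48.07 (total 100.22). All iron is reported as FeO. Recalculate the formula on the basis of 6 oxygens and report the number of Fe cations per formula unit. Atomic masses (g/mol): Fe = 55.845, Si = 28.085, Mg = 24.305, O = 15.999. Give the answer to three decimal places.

1.596 Fe apfu

6.37 wt% MgO ÷ 40.304 g/mol = 0.15805 mol, giving 0.15805 Mg and 0.15805 O.
45.78 wt% FeO ÷ 71.844 g/mol = 0.63721 mol, giving 0.63721 Fe and 0.63721 O.
48.07 wt% SiO2 ÷ 60.083 g/mol = 0.80006 mol, giving 0.80006 Si and 1.60012 O.
Oxygen sums to 2.39538; scaling by 6/2.39538 = 2.50482 puts the formula on 6 O.
Fe: 0.63721 × 2.50482 = 1.596 atoms per formula unit.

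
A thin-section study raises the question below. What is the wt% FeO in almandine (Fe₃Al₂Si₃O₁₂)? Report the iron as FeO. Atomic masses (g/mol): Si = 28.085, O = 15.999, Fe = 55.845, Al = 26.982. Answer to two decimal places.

43.30 wt%

M(Fe₃Al₂Si₃O₁₂) = 497.742 g/mol; M(FeO) = 71.844 g/mol.
Moles FeO per formula unit = 3 Fe ÷ 1 = 3.0000.
FeO fraction = (3.0000 × 71.844) / 497.742 = 215.532/497.742 = 0.4330.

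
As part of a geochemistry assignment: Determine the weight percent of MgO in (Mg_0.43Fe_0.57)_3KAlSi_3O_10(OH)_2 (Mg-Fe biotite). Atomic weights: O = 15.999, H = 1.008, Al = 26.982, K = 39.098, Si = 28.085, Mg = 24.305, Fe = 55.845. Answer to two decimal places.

Molar mass of (Mg_0.43Fe_0.57)_3KAlSi_3O_10(OH)_2 = 1.29*24.305 + 1.71*55.845 + 1*39.098 + 1*26.982 + 3*28.085 + 12*15.999 + 2*1.008 = 471.187 g/mol.
Each formula unit contains 1.29 Mg, equivalent to 1.29/1 = 1.2900 mol MgO.
M(MgO) = 1×24.305 + 1×15.999 = 40.304 g/mol.
Mass of MgO per formula unit = 1.2900 × 40.304 = 51.992 g.
MgO wt% = 51.992 / 471.187 × 100 = 11.03%.

11.03 wt%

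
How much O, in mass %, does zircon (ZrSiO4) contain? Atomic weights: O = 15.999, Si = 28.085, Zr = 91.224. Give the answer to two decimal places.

34.91 mass %

M(ZrSiO4) = 183.305 g/mol.
O contributes 4 × 15.999 = 63.996 g per mole.
63.996/183.305 = 0.3491 → 34.91%.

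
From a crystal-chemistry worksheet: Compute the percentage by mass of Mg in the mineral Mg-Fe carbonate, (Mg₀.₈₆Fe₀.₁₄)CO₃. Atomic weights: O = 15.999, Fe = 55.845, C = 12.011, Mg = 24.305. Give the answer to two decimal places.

Molar mass of (Mg₀.₈₆Fe₀.₁₄)CO₃: 0.86×24.305 + 0.14×55.845 + 1×12.011 + 3×15.999 = 88.729 g/mol.
Mass of Mg per formula unit: 0.86 × 24.305 = 20.902 g.
Weight fraction Mg = 20.902 / 88.729 = 0.2356.

23.56 wt%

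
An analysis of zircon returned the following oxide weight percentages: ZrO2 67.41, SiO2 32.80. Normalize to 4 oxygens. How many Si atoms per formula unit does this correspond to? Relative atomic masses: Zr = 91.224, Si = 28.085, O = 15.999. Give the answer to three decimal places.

ZrO2 (M=123.222): mol = 0.54706; Zr = 0.54706, O = 1.09412.
SiO2 (M=60.083): mol = 0.54591; Si = 0.54591, O = 1.09182.
ΣO = 2.18594; factor = 4/ΣO = 1.82988.
Si apfu = 0.54591 × 1.82988 = 0.999.

0.999 Si apfu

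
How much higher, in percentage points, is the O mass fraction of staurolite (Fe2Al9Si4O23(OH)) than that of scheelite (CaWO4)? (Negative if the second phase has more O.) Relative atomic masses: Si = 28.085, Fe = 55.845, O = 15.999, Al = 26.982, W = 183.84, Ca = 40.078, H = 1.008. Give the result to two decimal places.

22.85 percentage points

M(Fe2Al9Si4O23(OH)) = 851.852 g/mol, so wt% O = 383.976/851.852 × 100 = 45.08%.
M(CaWO4) = 287.914 g/mol, so wt% O = 63.996/287.914 × 100 = 22.23%.
45.08 − 22.23 = 22.85 pp.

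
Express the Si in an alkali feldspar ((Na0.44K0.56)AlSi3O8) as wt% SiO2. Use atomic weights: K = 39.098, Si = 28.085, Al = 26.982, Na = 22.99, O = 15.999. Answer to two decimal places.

66.45 wt%

M((Na0.44K0.56)AlSi3O8) = 271.239 g/mol; M(SiO2) = 60.083 g/mol.
Moles SiO2 per formula unit = 3 Si ÷ 1 = 3.0000.
SiO2 fraction = (3.0000 × 60.083) / 271.239 = 180.249/271.239 = 0.6645.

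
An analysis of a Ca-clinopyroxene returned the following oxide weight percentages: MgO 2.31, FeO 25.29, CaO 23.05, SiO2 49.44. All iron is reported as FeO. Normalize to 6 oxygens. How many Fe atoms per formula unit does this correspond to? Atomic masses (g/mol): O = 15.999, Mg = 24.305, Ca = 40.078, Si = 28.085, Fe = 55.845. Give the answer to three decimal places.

MgO: 2.31/40.304 = 0.05731 mol → 0.05731 mol Mg, 0.05731 mol O.
FeO: 25.29/71.844 = 0.35201 mol → 0.35201 mol Fe, 0.35201 mol O.
CaO: 23.05/56.077 = 0.41104 mol → 0.41104 mol Ca, 0.41104 mol O.
SiO2: 49.44/60.083 = 0.82286 mol → 0.82286 mol Si, 1.64572 mol O.
Total oxygen = 2.46608 mol. Normalization factor = 6/2.46608 = 2.43301.
Fe per 6 O = 0.35201 × 2.43301 = 0.856.

0.856 Fe apfu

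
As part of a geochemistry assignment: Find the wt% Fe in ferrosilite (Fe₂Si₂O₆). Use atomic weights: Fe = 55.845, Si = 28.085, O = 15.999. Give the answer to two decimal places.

42.33 weight percent

Molar mass of Fe₂Si₂O₆: 2·55.845 + 2·28.085 + 6·15.999 = 263.854 g/mol.
Mass of Fe per formula unit: 2 × 55.845 = 111.690 g.
Weight fraction Fe = 111.690 / 263.854 = 0.4233.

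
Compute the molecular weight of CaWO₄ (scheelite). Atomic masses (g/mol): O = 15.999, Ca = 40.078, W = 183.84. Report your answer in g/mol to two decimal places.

The formula mass is the sum 1*40.078 + 1*183.84 + 4*15.999.

287.91 g/mol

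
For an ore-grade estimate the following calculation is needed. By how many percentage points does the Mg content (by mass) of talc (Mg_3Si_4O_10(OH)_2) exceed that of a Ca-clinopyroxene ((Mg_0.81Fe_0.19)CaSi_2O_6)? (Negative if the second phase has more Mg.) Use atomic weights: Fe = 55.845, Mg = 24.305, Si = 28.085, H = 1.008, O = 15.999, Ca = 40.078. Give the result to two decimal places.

10.38 percentage points

Mg in Mg_3Si_4O_10(OH)_2: molar mass 379.259 g/mol; 3×24.305 = 72.915 g → 19.23 wt%.
Mg in (Mg_0.81Fe_0.19)CaSi_2O_6: molar mass 222.540 g/mol; 0.81×24.305 = 19.687 g → 8.85 wt%.
Difference = 19.23 − 8.85 = 10.38 percentage points.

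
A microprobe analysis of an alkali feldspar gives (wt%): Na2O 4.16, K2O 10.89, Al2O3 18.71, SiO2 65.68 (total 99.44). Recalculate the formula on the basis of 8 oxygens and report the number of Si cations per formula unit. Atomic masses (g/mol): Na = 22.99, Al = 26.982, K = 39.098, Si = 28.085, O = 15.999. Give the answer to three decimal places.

2.995 Si apfu

Na2O (M=61.979): mol = 0.06712; Na = 0.13424, O = 0.06712.
K2O (M=94.195): mol = 0.11561; K = 0.23122, O = 0.11561.
Al2O3 (M=101.961): mol = 0.18350; Al = 0.36700, O = 0.55050.
SiO2 (M=60.083): mol = 1.09315; Si = 1.09315, O = 2.18630.
ΣO = 2.91953; factor = 8/ΣO = 2.74017.
Si apfu = 1.09315 × 2.74017 = 2.995.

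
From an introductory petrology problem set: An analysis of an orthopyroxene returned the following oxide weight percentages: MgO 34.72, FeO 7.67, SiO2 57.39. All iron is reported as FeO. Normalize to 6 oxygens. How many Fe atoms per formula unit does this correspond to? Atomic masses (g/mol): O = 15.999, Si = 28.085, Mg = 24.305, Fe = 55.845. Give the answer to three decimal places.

MgO: 34.72/40.304 = 0.86145 mol → 0.86145 mol Mg, 0.86145 mol O.
FeO: 7.67/71.844 = 0.10676 mol → 0.10676 mol Fe, 0.10676 mol O.
SiO2: 57.39/60.083 = 0.95518 mol → 0.95518 mol Si, 1.91036 mol O.
Total oxygen = 2.87857 mol. Normalization factor = 6/2.87857 = 2.08437.
Fe per 6 O = 0.10676 × 2.08437 = 0.223.

0.223 Fe apfu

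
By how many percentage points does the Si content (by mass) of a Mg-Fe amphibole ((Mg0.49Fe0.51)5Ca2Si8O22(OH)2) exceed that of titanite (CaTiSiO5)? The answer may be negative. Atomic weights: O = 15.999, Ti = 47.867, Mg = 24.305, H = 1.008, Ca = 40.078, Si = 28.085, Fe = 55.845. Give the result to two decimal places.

First mineral: 224.680 g Si in 892.780 g formula = 25.17 wt% Si.
Second mineral: 28.085 g Si in 196.025 g formula = 14.33 wt% Si.
25.17% − 14.33% gives a difference of 10.84 percentage points.

10.84 percentage points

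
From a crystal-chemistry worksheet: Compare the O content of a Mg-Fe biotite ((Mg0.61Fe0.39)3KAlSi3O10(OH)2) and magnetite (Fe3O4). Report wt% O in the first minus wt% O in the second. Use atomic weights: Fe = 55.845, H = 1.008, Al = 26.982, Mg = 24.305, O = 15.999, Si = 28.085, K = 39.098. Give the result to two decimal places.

M((Mg0.61Fe0.39)3KAlSi3O10(OH)2) = 454.156 g/mol, so wt% O = 191.988/454.156 × 100 = 42.27%.
M(Fe3O4) = 231.531 g/mol, so wt% O = 63.996/231.531 × 100 = 27.64%.
42.27 − 27.64 = 14.63 pp.

14.63 percentage points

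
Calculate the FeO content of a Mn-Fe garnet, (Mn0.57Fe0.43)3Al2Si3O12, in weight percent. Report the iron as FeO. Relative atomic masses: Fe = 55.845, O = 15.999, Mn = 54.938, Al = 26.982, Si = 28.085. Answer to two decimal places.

Molar mass of (Mn0.57Fe0.43)3Al2Si3O12 = 1.71×54.938 + 1.29×55.845 + 2×26.982 + 3×28.085 + 12×15.999 = 496.191 g/mol.
Each formula unit contains 1.29 Fe, equivalent to 1.29/1 = 1.2900 mol FeO.
M(FeO) = 1×55.845 + 1×15.999 = 71.844 g/mol.
Mass of FeO per formula unit = 1.2900 × 71.844 = 92.679 g.
FeO wt% = 92.679 / 496.191 × 100 = 18.68%.

18.68 wt%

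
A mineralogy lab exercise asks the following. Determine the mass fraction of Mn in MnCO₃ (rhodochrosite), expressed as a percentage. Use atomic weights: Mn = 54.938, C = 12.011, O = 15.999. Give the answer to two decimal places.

M(MnCO₃) = 114.946 g/mol.
Mn contributes 1 × 54.938 = 54.938 g per mole.
54.938/114.946 = 0.4779 → 47.79%.

47.79 mass %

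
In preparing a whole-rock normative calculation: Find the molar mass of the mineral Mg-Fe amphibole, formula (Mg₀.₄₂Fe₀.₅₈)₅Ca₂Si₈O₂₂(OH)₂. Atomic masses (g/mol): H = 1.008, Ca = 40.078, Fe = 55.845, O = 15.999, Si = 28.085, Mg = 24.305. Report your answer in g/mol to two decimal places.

903.82 g/mol

Mg: 2.10 × 24.305 = 51.0405
Fe: 2.90 × 55.845 = 161.9505
Ca: 2 × 40.078 = 80.1560
Si: 8 × 28.085 = 224.6800
O: 24 × 15.999 = 383.9760
H: 2 × 1.008 = 2.0160
Summing the contributions gives the formula mass.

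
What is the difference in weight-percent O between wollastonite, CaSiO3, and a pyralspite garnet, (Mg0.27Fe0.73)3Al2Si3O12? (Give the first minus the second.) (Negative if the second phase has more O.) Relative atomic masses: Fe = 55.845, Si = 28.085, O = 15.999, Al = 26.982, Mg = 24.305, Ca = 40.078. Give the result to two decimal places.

M(CaSiO3) = 116.160 g/mol, so wt% O = 47.997/116.160 × 100 = 41.32%.
M((Mg0.27Fe0.73)3Al2Si3O12) = 472.195 g/mol, so wt% O = 191.988/472.195 × 100 = 40.66%.
41.32 − 40.66 = 0.66 pp.

0.66 percentage points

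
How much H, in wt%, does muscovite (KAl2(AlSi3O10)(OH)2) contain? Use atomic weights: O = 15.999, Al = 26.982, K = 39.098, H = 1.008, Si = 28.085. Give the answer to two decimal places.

0.51 wt%

Molar mass of KAl2(AlSi3O10)(OH)2: 1*39.098 + 3*26.982 + 3*28.085 + 12*15.999 + 2*1.008 = 398.303 g/mol.
Mass of H per formula unit: 2 × 1.008 = 2.016 g.
Weight fraction H = 2.016 / 398.303 = 0.0051.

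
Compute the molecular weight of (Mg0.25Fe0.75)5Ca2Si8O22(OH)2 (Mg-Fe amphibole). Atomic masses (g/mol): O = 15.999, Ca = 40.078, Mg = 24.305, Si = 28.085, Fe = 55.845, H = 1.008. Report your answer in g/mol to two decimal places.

M = 1.25*24.305 + 3.75*55.845 + 2*40.078 + 8*28.085 + 24*15.999 + 2*1.008

930.63 g/mol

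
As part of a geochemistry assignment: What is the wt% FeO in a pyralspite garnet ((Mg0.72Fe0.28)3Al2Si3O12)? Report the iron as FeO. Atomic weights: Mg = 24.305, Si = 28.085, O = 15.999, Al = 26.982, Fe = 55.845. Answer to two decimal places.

Formula mass = 429.616 g/mol.
0.84 Fe → 0.8400 mol FeO per formula unit; M(FeO) = 71.844, so FeO mass = 60.349 g.
60.349/429.616 × 100 = 14.05 wt%.

14.05 wt%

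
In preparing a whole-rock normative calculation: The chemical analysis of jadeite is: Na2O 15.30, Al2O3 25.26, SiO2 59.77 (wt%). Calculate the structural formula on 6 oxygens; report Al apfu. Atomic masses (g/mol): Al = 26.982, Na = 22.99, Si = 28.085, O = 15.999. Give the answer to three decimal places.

Na2O: 15.30/61.979 = 0.24686 mol → 0.49372 mol Na, 0.24686 mol O.
Al2O3: 25.26/101.961 = 0.24774 mol → 0.49548 mol Al, 0.74322 mol O.
SiO2: 59.77/60.083 = 0.99479 mol → 0.99479 mol Si, 1.98958 mol O.
Total oxygen = 2.97966 mol. Normalization factor = 6/2.97966 = 2.01365.
Al per 6 O = 0.49548 × 2.01365 = 0.998.

0.998 Al apfu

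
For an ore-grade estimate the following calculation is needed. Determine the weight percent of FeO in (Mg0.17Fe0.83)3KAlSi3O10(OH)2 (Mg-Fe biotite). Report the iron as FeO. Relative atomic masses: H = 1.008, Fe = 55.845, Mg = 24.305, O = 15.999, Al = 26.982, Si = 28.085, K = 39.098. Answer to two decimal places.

M((Mg0.17Fe0.83)3KAlSi3O10(OH)2) = 495.789 g/mol; M(FeO) = 71.844 g/mol.
Moles FeO per formula unit = 2.49 Fe ÷ 1 = 2.4900.
FeO fraction = (2.4900 × 71.844) / 495.789 = 178.892/495.789 = 0.3608.

36.08 wt%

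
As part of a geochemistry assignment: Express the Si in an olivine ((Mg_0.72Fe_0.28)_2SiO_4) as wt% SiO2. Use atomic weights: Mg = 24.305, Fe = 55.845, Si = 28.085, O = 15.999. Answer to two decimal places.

37.94 wt%

M((Mg_0.72Fe_0.28)_2SiO_4) = 158.353 g/mol; M(SiO2) = 60.083 g/mol.
Moles SiO2 per formula unit = 1 Si ÷ 1 = 1.0000.
SiO2 fraction = (1.0000 × 60.083) / 158.353 = 60.083/158.353 = 0.3794.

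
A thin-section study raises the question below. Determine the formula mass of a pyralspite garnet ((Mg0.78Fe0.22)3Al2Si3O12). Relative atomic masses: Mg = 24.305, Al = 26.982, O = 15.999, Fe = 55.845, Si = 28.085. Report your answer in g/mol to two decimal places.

423.94 g/mol

The formula mass is the sum 2.34×24.305 + 0.66×55.845 + 2×26.982 + 3×28.085 + 12×15.999.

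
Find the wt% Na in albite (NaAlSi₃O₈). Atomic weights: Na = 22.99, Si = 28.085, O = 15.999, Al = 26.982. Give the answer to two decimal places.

M(NaAlSi₃O₈) = 262.219 g/mol.
Na contributes 1 × 22.99 = 22.990 g per mole.
22.990/262.219 = 0.0877 → 8.77%.

8.77 wt%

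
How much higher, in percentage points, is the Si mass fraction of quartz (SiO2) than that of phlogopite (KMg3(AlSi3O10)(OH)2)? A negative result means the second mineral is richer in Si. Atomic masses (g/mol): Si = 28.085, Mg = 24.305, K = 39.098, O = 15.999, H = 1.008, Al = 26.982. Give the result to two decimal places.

M(SiO2) = 60.083 g/mol, so wt% Si = 28.085/60.083 × 100 = 46.74%.
M(KMg3(AlSi3O10)(OH)2) = 417.254 g/mol, so wt% Si = 84.255/417.254 × 100 = 20.19%.
46.74 − 20.19 = 26.55 pp.

26.55 percentage points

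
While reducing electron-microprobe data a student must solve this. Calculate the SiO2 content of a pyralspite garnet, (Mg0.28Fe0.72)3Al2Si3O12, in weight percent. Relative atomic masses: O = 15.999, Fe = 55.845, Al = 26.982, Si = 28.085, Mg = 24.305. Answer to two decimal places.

Molar mass of (Mg0.28Fe0.72)3Al2Si3O12 = 0.84·24.305 + 2.16·55.845 + 2·26.982 + 3·28.085 + 12·15.999 = 471.248 g/mol.
Each formula unit contains 3 Si, equivalent to 3/1 = 3.0000 mol SiO2.
M(SiO2) = 1×28.085 + 2×15.999 = 60.083 g/mol.
Mass of SiO2 per formula unit = 3.0000 × 60.083 = 180.249 g.
SiO2 wt% = 180.249 / 471.248 × 100 = 38.25%.

38.25 wt%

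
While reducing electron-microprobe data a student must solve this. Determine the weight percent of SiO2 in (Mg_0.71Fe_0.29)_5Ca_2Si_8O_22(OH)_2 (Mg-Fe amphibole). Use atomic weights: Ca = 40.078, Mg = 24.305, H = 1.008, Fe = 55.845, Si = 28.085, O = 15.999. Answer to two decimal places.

M((Mg_0.71Fe_0.29)_5Ca_2Si_8O_22(OH)_2) = 858.086 g/mol; M(SiO2) = 60.083 g/mol.
Moles SiO2 per formula unit = 8 Si ÷ 1 = 8.0000.
SiO2 fraction = (8.0000 × 60.083) / 858.086 = 480.664/858.086 = 0.5602.

56.02 wt%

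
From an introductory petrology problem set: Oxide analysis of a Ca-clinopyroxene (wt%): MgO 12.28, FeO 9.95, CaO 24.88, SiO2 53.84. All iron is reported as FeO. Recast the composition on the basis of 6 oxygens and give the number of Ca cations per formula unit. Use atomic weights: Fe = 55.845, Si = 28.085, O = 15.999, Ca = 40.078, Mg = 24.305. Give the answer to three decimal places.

0.994 Ca apfu

12.28 wt% MgO ÷ 40.304 g/mol = 0.30468 mol, giving 0.30468 Mg and 0.30468 O.
9.95 wt% FeO ÷ 71.844 g/mol = 0.13849 mol, giving 0.13849 Fe and 0.13849 O.
24.88 wt% CaO ÷ 56.077 g/mol = 0.44368 mol, giving 0.44368 Ca and 0.44368 O.
53.84 wt% SiO2 ÷ 60.083 g/mol = 0.89609 mol, giving 0.89609 Si and 1.79218 O.
Oxygen sums to 2.67903; scaling by 6/2.67903 = 2.23962 puts the formula on 6 O.
Ca: 0.44368 × 2.23962 = 0.994 atoms per formula unit.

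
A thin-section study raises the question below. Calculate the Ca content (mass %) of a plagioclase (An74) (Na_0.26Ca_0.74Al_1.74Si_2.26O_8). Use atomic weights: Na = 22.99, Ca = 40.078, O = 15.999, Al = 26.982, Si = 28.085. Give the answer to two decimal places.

M(Na_0.26Ca_0.74Al_1.74Si_2.26O_8) = 274.048 g/mol.
Ca contributes 0.74 × 40.078 = 29.658 g per mole.
29.658/274.048 = 0.1082 → 10.82%.

10.82 mass %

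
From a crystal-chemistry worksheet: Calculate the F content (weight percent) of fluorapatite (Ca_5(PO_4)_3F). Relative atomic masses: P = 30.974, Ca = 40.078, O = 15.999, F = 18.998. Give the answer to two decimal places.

M(Ca_5(PO_4)_3F) = 504.298 g/mol.
F contributes 1 × 18.998 = 18.998 g per mole.
18.998/504.298 = 0.0377 → 3.77%.

3.77 weight percent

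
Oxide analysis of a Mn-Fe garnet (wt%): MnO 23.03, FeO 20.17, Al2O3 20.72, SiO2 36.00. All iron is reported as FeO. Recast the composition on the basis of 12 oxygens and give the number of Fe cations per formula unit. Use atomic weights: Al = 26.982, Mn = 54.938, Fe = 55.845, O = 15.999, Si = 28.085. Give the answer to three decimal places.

1.396 Fe apfu

23.03 wt% MnO ÷ 70.937 g/mol = 0.32465 mol, giving 0.32465 Mn and 0.32465 O.
20.17 wt% FeO ÷ 71.844 g/mol = 0.28075 mol, giving 0.28075 Fe and 0.28075 O.
20.72 wt% Al2O3 ÷ 101.961 g/mol = 0.20321 mol, giving 0.40642 Al and 0.60963 O.
36.00 wt% SiO2 ÷ 60.083 g/mol = 0.59917 mol, giving 0.59917 Si and 1.19834 O.
Oxygen sums to 2.41337; scaling by 12/2.41337 = 4.97230 puts the formula on 12 O.
Fe: 0.28075 × 4.97230 = 1.396 atoms per formula unit.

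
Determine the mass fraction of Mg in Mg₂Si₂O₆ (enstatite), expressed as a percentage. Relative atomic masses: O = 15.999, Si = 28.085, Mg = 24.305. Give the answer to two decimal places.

24.21 mass %

Molar mass of Mg₂Si₂O₆: 2*24.305 + 2*28.085 + 6*15.999 = 200.774 g/mol.
Mass of Mg per formula unit: 2 × 24.305 = 48.610 g.
Weight fraction Mg = 48.610 / 200.774 = 0.2421.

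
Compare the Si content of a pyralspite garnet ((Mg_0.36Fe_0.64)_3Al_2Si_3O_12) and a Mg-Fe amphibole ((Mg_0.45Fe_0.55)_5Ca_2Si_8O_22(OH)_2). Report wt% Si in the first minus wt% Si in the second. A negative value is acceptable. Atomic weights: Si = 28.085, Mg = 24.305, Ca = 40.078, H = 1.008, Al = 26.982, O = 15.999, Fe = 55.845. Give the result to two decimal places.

M((Mg_0.36Fe_0.64)_3Al_2Si_3O_12) = 463.679 g/mol, so wt% Si = 84.255/463.679 × 100 = 18.17%.
M((Mg_0.45Fe_0.55)_5Ca_2Si_8O_22(OH)_2) = 899.088 g/mol, so wt% Si = 224.680/899.088 × 100 = 24.99%.
18.17 − 24.99 = -6.82 pp.

-6.82 percentage points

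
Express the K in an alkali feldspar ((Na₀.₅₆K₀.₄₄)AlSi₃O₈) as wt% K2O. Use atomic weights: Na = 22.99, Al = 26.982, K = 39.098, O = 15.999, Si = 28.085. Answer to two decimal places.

7.69 wt%

Formula mass = 269.307 g/mol.
0.44 K → 0.2200 mol K2O per formula unit; M(K2O) = 94.195, so K2O mass = 20.723 g.
20.723/269.307 × 100 = 7.69 wt%.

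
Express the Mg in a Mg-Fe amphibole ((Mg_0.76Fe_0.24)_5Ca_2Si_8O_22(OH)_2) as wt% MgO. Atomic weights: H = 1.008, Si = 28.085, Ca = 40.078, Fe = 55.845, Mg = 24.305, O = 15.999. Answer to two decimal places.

18.01 wt%

Molar mass of (Mg_0.76Fe_0.24)_5Ca_2Si_8O_22(OH)_2 = 3.80*24.305 + 1.20*55.845 + 2*40.078 + 8*28.085 + 24*15.999 + 2*1.008 = 850.201 g/mol.
Each formula unit contains 3.80 Mg, equivalent to 3.80/1 = 3.8000 mol MgO.
M(MgO) = 1×24.305 + 1×15.999 = 40.304 g/mol.
Mass of MgO per formula unit = 3.8000 × 40.304 = 153.155 g.
MgO wt% = 153.155 / 850.201 × 100 = 18.01%.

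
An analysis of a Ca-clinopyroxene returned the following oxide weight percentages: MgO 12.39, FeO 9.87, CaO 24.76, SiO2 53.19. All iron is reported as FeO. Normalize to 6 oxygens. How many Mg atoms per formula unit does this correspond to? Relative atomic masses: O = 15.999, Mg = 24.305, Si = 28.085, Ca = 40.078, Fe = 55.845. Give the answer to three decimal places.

0.694 Mg apfu

MgO (M=40.304): mol = 0.30741; Mg = 0.30741, O = 0.30741.
FeO (M=71.844): mol = 0.13738; Fe = 0.13738, O = 0.13738.
CaO (M=56.077): mol = 0.44154; Ca = 0.44154, O = 0.44154.
SiO2 (M=60.083): mol = 0.88528; Si = 0.88528, O = 1.77056.
ΣO = 2.65689; factor = 6/ΣO = 2.25828.
Mg apfu = 0.30741 × 2.25828 = 0.694.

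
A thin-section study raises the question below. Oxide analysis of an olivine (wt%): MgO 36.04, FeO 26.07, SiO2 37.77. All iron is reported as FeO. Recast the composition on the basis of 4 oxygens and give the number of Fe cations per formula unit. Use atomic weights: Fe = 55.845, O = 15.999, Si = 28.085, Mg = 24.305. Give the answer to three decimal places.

36.04 wt% MgO ÷ 40.304 g/mol = 0.89420 mol, giving 0.89420 Mg and 0.89420 O.
26.07 wt% FeO ÷ 71.844 g/mol = 0.36287 mol, giving 0.36287 Fe and 0.36287 O.
37.77 wt% SiO2 ÷ 60.083 g/mol = 0.62863 mol, giving 0.62863 Si and 1.25726 O.
Oxygen sums to 2.51433; scaling by 4/2.51433 = 1.59088 puts the formula on 4 O.
Fe: 0.36287 × 1.59088 = 0.577 atoms per formula unit.

0.577 Fe apfu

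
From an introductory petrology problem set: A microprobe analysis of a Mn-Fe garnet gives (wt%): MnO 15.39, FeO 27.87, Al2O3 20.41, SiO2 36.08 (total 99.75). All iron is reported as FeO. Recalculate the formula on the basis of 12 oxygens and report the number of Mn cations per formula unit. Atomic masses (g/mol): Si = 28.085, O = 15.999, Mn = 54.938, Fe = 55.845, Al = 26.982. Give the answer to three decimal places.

1.082 Mn apfu

MnO: 15.39/70.937 = 0.21695 mol → 0.21695 mol Mn, 0.21695 mol O.
FeO: 27.87/71.844 = 0.38792 mol → 0.38792 mol Fe, 0.38792 mol O.
Al2O3: 20.41/101.961 = 0.20017 mol → 0.40034 mol Al, 0.60051 mol O.
SiO2: 36.08/60.083 = 0.60050 mol → 0.60050 mol Si, 1.20100 mol O.
Total oxygen = 2.40638 mol. Normalization factor = 12/2.40638 = 4.98674.
Mn per 12 O = 0.21695 × 4.98674 = 1.082.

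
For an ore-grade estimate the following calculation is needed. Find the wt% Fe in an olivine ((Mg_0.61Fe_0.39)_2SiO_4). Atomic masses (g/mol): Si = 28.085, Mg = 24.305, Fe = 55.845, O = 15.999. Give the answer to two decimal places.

Formula mass = 1.22×24.305 + 0.78×55.845 + 1×28.085 + 4×15.999 = 165.292 g/mol, of which 43.559 g is Fe.
So Fe makes up 43.559/165.292 = 0.2635 of the mass, i.e. 26.35%.

26.35 wt%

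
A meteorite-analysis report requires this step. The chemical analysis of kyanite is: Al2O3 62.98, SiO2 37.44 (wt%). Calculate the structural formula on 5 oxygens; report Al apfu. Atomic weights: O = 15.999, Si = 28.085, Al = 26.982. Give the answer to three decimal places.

1.993 Al apfu

62.98 wt% Al2O3 ÷ 101.961 g/mol = 0.61769 mol, giving 1.23538 Al and 1.85307 O.
37.44 wt% SiO2 ÷ 60.083 g/mol = 0.62314 mol, giving 0.62314 Si and 1.24628 O.
Oxygen sums to 3.09935; scaling by 5/3.09935 = 1.61324 puts the formula on 5 O.
Al: 1.23538 × 1.61324 = 1.993 atoms per formula unit.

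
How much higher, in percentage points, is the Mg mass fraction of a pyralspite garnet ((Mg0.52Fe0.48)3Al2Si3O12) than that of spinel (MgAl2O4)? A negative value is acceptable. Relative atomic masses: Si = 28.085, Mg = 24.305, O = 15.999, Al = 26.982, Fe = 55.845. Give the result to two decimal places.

First mineral: 37.916 g Mg in 448.540 g formula = 8.45 wt% Mg.
Second mineral: 24.305 g Mg in 142.265 g formula = 17.08 wt% Mg.
8.45% − 17.08% gives a difference of -8.63 percentage points.

-8.63 percentage points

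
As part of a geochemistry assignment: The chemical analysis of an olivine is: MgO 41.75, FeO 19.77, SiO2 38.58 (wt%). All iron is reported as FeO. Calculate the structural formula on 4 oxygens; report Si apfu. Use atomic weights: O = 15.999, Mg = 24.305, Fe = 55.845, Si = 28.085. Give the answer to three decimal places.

41.75 wt% MgO ÷ 40.304 g/mol = 1.03588 mol, giving 1.03588 Mg and 1.03588 O.
19.77 wt% FeO ÷ 71.844 g/mol = 0.27518 mol, giving 0.27518 Fe and 0.27518 O.
38.58 wt% SiO2 ÷ 60.083 g/mol = 0.64211 mol, giving 0.64211 Si and 1.28422 O.
Oxygen sums to 2.59528; scaling by 4/2.59528 = 1.54126 puts the formula on 4 O.
Si: 0.64211 × 1.54126 = 0.990 atoms per formula unit.

0.990 Si apfu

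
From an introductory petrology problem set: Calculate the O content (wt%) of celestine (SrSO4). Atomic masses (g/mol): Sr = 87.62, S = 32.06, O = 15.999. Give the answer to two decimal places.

34.84 wt%

Formula mass = 1×87.62 + 1×32.06 + 4×15.999 = 183.676 g/mol, of which 63.996 g is O.
So O makes up 63.996/183.676 = 0.3484 of the mass, i.e. 34.84%.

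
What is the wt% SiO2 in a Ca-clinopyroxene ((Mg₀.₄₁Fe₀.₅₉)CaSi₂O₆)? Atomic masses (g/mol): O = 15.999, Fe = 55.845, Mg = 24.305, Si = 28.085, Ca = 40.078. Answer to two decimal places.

51.10 wt%

Molar mass of (Mg₀.₄₁Fe₀.₅₉)CaSi₂O₆ = 0.41·24.305 + 0.59·55.845 + 1·40.078 + 2·28.085 + 6·15.999 = 235.156 g/mol.
Each formula unit contains 2 Si, equivalent to 2/1 = 2.0000 mol SiO2.
M(SiO2) = 1×28.085 + 2×15.999 = 60.083 g/mol.
Mass of SiO2 per formula unit = 2.0000 × 60.083 = 120.166 g.
SiO2 wt% = 120.166 / 235.156 × 100 = 51.10%.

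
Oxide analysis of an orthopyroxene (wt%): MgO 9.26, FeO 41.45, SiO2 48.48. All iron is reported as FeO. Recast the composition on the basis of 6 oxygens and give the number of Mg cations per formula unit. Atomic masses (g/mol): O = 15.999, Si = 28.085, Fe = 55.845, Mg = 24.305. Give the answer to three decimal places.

MgO (M=40.304): mol = 0.22975; Mg = 0.22975, O = 0.22975.
FeO (M=71.844): mol = 0.57694; Fe = 0.57694, O = 0.57694.
SiO2 (M=60.083): mol = 0.80688; Si = 0.80688, O = 1.61376.
ΣO = 2.42045; factor = 6/ΣO = 2.47888.
Mg apfu = 0.22975 × 2.47888 = 0.570.

0.570 Mg apfu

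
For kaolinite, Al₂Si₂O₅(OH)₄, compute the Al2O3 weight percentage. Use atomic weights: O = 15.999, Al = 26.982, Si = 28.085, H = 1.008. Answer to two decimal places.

39.50 wt%

M(Al₂Si₂O₅(OH)₄) = 258.157 g/mol; M(Al2O3) = 101.961 g/mol.
Moles Al2O3 per formula unit = 2 Al ÷ 2 = 1.0000.
Al2O3 fraction = (1.0000 × 101.961) / 258.157 = 101.961/258.157 = 0.3950.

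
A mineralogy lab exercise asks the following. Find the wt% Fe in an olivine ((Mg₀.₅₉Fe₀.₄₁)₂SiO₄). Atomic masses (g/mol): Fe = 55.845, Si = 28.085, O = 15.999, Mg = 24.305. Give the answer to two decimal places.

M((Mg₀.₅₉Fe₀.₄₁)₂SiO₄) = 166.554 g/mol.
Fe contributes 0.82 × 55.845 = 45.793 g per mole.
45.793/166.554 = 0.2749 → 27.49%.

27.49 wt%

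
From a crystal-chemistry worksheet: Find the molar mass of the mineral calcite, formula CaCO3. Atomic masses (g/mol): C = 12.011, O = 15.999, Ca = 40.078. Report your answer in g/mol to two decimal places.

100.09 g/mol

The formula mass is the sum 1*40.078 + 1*12.011 + 3*15.999.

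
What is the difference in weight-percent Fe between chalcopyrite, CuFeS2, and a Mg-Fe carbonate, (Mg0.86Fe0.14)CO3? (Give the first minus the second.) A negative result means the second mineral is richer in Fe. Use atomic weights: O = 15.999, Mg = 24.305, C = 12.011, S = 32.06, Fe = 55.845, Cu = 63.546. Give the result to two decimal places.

21.62 percentage points

First mineral: 55.845 g Fe in 183.511 g formula = 30.43 wt% Fe.
Second mineral: 7.818 g Fe in 88.729 g formula = 8.81 wt% Fe.
30.43% − 8.81% gives a difference of 21.62 percentage points.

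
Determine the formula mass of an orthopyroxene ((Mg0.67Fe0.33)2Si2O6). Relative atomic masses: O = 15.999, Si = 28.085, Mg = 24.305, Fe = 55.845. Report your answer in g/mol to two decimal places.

221.59 g/mol

The formula mass is the sum 1.34·24.305 + 0.66·55.845 + 2·28.085 + 6·15.999.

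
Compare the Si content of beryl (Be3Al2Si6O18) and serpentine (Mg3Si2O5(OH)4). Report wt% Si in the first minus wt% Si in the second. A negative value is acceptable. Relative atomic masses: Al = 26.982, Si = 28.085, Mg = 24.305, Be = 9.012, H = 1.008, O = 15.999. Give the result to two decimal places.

11.08 percentage points

First mineral: 168.510 g Si in 537.492 g formula = 31.35 wt% Si.
Second mineral: 56.170 g Si in 277.108 g formula = 20.27 wt% Si.
31.35% − 20.27% gives a difference of 11.08 percentage points.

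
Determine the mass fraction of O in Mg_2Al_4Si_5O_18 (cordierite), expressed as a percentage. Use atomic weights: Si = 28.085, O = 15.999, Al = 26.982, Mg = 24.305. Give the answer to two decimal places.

49.23 mass %

Formula mass = 2×24.305 + 4×26.982 + 5×28.085 + 18×15.999 = 584.945 g/mol, of which 287.982 g is O.
So O makes up 287.982/584.945 = 0.4923 of the mass, i.e. 49.23%.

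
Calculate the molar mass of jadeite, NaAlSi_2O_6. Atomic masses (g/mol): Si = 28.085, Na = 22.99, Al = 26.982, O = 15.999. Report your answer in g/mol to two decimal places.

202.14 g/mol

The formula mass is the sum 1·22.99 + 1·26.982 + 2·28.085 + 6·15.999.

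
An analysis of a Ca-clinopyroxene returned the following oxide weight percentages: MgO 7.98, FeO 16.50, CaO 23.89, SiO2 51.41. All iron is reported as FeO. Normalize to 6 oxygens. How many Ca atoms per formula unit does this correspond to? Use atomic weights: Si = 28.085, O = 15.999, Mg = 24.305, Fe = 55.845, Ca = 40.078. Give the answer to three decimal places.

0.997 Ca apfu

7.98 wt% MgO ÷ 40.304 g/mol = 0.19800 mol, giving 0.19800 Mg and 0.19800 O.
16.50 wt% FeO ÷ 71.844 g/mol = 0.22966 mol, giving 0.22966 Fe and 0.22966 O.
23.89 wt% CaO ÷ 56.077 g/mol = 0.42602 mol, giving 0.42602 Ca and 0.42602 O.
51.41 wt% SiO2 ÷ 60.083 g/mol = 0.85565 mol, giving 0.85565 Si and 1.71130 O.
Oxygen sums to 2.56498; scaling by 6/2.56498 = 2.33920 puts the formula on 6 O.
Ca: 0.42602 × 2.33920 = 0.997 atoms per formula unit.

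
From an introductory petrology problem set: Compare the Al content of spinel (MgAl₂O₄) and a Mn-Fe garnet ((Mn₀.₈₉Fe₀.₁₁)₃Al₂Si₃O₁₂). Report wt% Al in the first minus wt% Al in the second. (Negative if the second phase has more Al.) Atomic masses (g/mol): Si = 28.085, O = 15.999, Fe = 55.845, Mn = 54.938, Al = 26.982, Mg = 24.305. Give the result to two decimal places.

27.04 percentage points

M(MgAl₂O₄) = 142.265 g/mol, so wt% Al = 53.964/142.265 × 100 = 37.93%.
M((Mn₀.₈₉Fe₀.₁₁)₃Al₂Si₃O₁₂) = 495.320 g/mol, so wt% Al = 53.964/495.320 × 100 = 10.89%.
37.93 − 10.89 = 27.04 pp.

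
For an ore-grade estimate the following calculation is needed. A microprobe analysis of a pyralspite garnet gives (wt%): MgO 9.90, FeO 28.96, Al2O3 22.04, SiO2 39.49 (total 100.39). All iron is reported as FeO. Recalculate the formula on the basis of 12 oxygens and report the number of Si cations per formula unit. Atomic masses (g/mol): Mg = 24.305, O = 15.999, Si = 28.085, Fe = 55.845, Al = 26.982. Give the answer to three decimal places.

MgO: 9.90/40.304 = 0.24563 mol → 0.24563 mol Mg, 0.24563 mol O.
FeO: 28.96/71.844 = 0.40310 mol → 0.40310 mol Fe, 0.40310 mol O.
Al2O3: 22.04/101.961 = 0.21616 mol → 0.43232 mol Al, 0.64848 mol O.
SiO2: 39.49/60.083 = 0.65726 mol → 0.65726 mol Si, 1.31452 mol O.
Total oxygen = 2.61173 mol. Normalization factor = 12/2.61173 = 4.59466.
Si per 12 O = 0.65726 × 4.59466 = 3.020.

3.020 Si apfu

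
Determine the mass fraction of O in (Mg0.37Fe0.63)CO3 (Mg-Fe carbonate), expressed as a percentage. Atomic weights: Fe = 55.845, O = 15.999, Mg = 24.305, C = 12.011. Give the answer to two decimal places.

M((Mg0.37Fe0.63)CO3) = 104.183 g/mol.
O contributes 3 × 15.999 = 47.997 g per mole.
47.997/104.183 = 0.4607 → 46.07%.

46.07 mass %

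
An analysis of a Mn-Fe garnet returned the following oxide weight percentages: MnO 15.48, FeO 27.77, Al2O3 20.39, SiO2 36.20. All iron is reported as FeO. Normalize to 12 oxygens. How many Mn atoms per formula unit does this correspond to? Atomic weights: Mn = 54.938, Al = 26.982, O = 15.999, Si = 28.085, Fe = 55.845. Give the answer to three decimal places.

1.087 Mn apfu

MnO (M=70.937): mol = 0.21822; Mn = 0.21822, O = 0.21822.
FeO (M=71.844): mol = 0.38653; Fe = 0.38653, O = 0.38653.
Al2O3 (M=101.961): mol = 0.19998; Al = 0.39996, O = 0.59994.
SiO2 (M=60.083): mol = 0.60250; Si = 0.60250, O = 1.20500.
ΣO = 2.40969; factor = 12/ΣO = 4.97989.
Mn apfu = 0.21822 × 4.97989 = 1.087.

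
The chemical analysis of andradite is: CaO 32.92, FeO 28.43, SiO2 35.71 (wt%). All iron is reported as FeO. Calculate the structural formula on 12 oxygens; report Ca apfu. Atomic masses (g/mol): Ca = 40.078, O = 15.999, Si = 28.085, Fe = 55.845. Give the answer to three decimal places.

3.244 Ca apfu

CaO: 32.92/56.077 = 0.58705 mol → 0.58705 mol Ca, 0.58705 mol O.
FeO: 28.43/71.844 = 0.39572 mol → 0.39572 mol Fe, 0.39572 mol O.
SiO2: 35.71/60.083 = 0.59434 mol → 0.59434 mol Si, 1.18868 mol O.
Total oxygen = 2.17145 mol. Normalization factor = 12/2.17145 = 5.52626.
Ca per 12 O = 0.58705 × 5.52626 = 3.244.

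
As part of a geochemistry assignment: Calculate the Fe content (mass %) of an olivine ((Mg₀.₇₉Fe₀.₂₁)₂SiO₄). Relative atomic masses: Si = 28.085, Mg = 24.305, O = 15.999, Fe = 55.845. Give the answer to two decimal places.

Formula mass = 1.58×24.305 + 0.42×55.845 + 1×28.085 + 4×15.999 = 153.938 g/mol, of which 23.455 g is Fe.
So Fe makes up 23.455/153.938 = 0.1524 of the mass, i.e. 15.24%.

15.24 mass %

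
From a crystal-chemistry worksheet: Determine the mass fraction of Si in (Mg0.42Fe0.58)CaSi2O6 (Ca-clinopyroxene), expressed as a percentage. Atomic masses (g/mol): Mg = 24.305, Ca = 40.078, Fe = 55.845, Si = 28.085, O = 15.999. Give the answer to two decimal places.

Molar mass of (Mg0.42Fe0.58)CaSi2O6: 0.42·24.305 + 0.58·55.845 + 1·40.078 + 2·28.085 + 6·15.999 = 234.840 g/mol.
Mass of Si per formula unit: 2 × 28.085 = 56.170 g.
Weight fraction Si = 56.170 / 234.840 = 0.2392.

23.92 weight percent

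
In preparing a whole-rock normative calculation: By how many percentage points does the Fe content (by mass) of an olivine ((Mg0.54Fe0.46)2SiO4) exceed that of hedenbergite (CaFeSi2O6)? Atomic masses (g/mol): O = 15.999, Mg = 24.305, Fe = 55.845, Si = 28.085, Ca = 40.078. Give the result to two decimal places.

Fe in (Mg0.54Fe0.46)2SiO4: molar mass 169.708 g/mol; 0.92×55.845 = 51.377 g → 30.27 wt%.
Fe in CaFeSi2O6: molar mass 248.087 g/mol; 1×55.845 = 55.845 g → 22.51 wt%.
Difference = 30.27 − 22.51 = 7.76 percentage points.

7.76 percentage points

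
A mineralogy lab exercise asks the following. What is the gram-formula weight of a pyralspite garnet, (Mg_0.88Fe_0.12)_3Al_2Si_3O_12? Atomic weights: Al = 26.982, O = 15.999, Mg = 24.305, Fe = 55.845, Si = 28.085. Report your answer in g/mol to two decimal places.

The formula mass is the sum 2.64*24.305 + 0.36*55.845 + 2*26.982 + 3*28.085 + 12*15.999.

414.48 g/mol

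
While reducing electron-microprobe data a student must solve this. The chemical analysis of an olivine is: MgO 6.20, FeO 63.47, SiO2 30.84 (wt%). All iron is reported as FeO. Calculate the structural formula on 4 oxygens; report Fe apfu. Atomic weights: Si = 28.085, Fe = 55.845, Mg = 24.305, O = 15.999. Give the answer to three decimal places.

6.20 wt% MgO ÷ 40.304 g/mol = 0.15383 mol, giving 0.15383 Mg and 0.15383 O.
63.47 wt% FeO ÷ 71.844 g/mol = 0.88344 mol, giving 0.88344 Fe and 0.88344 O.
30.84 wt% SiO2 ÷ 60.083 g/mol = 0.51329 mol, giving 0.51329 Si and 1.02658 O.
Oxygen sums to 2.06385; scaling by 4/2.06385 = 1.93813 puts the formula on 4 O.
Fe: 0.88344 × 1.93813 = 1.712 atoms per formula unit.

1.712 Fe apfu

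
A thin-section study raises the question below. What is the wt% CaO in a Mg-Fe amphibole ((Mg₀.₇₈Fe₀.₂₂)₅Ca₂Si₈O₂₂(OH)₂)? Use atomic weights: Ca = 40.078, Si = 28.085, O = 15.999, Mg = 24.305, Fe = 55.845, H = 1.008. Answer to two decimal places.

Molar mass of (Mg₀.₇₈Fe₀.₂₂)₅Ca₂Si₈O₂₂(OH)₂ = 3.90·24.305 + 1.10·55.845 + 2·40.078 + 8·28.085 + 24·15.999 + 2·1.008 = 847.047 g/mol.
Each formula unit contains 2 Ca, equivalent to 2/1 = 2.0000 mol CaO.
M(CaO) = 1×40.078 + 1×15.999 = 56.077 g/mol.
Mass of CaO per formula unit = 2.0000 × 56.077 = 112.154 g.
CaO wt% = 112.154 / 847.047 × 100 = 13.24%.

13.24 wt%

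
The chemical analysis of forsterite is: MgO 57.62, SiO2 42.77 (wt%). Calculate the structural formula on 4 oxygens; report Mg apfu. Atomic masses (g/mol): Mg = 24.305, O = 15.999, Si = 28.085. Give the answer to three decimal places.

57.62 wt% MgO ÷ 40.304 g/mol = 1.42963 mol, giving 1.42963 Mg and 1.42963 O.
42.77 wt% SiO2 ÷ 60.083 g/mol = 0.71185 mol, giving 0.71185 Si and 1.42370 O.
Oxygen sums to 2.85333; scaling by 4/2.85333 = 1.40187 puts the formula on 4 O.
Mg: 1.42963 × 1.40187 = 2.004 atoms per formula unit.

2.004 Mg apfu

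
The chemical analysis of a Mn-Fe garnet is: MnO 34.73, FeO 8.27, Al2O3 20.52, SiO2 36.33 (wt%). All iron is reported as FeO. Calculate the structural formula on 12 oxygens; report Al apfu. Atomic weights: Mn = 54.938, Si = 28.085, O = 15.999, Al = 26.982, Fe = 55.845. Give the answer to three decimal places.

MnO: 34.73/70.937 = 0.48959 mol → 0.48959 mol Mn, 0.48959 mol O.
FeO: 8.27/71.844 = 0.11511 mol → 0.11511 mol Fe, 0.11511 mol O.
Al2O3: 20.52/101.961 = 0.20125 mol → 0.40250 mol Al, 0.60375 mol O.
SiO2: 36.33/60.083 = 0.60466 mol → 0.60466 mol Si, 1.20932 mol O.
Total oxygen = 2.41777 mol. Normalization factor = 12/2.41777 = 4.96325.
Al per 12 O = 0.40250 × 4.96325 = 1.998.

1.998 Al apfu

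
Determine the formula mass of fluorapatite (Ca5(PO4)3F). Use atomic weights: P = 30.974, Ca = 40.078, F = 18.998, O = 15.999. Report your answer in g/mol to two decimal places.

The formula mass is the sum 5(40.078) + 3(30.974) + 12(15.999) + 1(18.998).

504.30 g/mol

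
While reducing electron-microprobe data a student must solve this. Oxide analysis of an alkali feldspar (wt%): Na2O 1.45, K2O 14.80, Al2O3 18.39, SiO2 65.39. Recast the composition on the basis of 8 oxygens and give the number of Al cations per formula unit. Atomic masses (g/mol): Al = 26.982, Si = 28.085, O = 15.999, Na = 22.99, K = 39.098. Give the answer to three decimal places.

1.45 wt% Na2O ÷ 61.979 g/mol = 0.02340 mol, giving 0.04680 Na and 0.02340 O.
14.80 wt% K2O ÷ 94.195 g/mol = 0.15712 mol, giving 0.31424 K and 0.15712 O.
18.39 wt% Al2O3 ÷ 101.961 g/mol = 0.18036 mol, giving 0.36072 Al and 0.54108 O.
65.39 wt% SiO2 ÷ 60.083 g/mol = 1.08833 mol, giving 1.08833 Si and 2.17666 O.
Oxygen sums to 2.89826; scaling by 8/2.89826 = 2.76028 puts the formula on 8 O.
Al: 0.36072 × 2.76028 = 0.996 atoms per formula unit.

0.996 Al apfu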